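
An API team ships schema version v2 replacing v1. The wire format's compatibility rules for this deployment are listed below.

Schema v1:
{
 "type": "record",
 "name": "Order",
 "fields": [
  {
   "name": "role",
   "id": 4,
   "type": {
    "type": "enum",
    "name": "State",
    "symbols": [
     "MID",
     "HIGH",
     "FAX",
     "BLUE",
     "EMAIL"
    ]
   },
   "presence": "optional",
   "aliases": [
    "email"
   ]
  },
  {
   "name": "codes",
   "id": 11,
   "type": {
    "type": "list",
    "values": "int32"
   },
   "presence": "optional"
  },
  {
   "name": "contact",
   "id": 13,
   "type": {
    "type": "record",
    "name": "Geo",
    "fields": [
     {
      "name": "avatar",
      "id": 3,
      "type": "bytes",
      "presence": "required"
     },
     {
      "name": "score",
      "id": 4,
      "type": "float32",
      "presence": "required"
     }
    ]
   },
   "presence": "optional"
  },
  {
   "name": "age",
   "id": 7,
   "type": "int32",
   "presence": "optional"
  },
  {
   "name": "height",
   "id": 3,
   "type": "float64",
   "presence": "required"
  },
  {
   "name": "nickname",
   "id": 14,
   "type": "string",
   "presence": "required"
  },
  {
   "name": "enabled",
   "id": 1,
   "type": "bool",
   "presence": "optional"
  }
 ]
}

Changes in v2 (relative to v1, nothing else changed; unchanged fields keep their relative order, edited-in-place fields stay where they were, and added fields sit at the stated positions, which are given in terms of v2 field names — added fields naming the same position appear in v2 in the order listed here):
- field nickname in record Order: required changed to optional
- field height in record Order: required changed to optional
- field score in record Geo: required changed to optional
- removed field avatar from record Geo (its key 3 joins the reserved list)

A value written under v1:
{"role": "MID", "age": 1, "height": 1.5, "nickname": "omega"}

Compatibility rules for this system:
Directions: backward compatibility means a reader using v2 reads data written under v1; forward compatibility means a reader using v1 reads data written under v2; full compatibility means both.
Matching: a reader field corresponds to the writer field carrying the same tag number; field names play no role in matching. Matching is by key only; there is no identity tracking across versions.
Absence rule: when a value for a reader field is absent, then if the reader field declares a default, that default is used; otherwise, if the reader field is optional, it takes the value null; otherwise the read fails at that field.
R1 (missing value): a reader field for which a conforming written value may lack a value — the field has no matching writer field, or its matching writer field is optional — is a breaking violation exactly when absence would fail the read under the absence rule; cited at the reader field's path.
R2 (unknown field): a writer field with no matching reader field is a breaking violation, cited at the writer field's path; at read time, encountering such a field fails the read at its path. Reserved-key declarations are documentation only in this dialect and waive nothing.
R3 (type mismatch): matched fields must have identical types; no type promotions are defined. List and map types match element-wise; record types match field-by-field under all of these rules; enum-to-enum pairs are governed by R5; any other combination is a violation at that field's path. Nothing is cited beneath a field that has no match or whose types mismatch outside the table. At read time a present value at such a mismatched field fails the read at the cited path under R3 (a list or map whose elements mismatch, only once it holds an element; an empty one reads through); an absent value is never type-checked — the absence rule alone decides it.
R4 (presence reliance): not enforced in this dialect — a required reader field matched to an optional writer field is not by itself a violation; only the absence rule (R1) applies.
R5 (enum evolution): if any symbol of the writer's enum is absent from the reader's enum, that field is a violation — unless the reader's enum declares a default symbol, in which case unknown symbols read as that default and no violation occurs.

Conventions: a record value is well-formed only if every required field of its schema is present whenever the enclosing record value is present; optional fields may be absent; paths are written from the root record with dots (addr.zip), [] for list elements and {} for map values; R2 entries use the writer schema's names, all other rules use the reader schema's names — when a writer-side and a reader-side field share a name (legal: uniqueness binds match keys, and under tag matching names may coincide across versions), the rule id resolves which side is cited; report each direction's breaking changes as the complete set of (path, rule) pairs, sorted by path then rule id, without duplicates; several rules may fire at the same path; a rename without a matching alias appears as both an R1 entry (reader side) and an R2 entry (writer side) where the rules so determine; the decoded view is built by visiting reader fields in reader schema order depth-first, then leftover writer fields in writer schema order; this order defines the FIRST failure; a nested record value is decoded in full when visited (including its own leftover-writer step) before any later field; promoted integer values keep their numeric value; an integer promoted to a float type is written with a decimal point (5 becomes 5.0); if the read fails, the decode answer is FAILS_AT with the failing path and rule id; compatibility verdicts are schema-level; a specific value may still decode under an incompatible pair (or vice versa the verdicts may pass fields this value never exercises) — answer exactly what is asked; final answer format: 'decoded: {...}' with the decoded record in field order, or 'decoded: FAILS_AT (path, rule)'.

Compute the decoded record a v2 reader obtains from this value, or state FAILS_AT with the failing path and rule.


decoded: {"role": "MID", "codes": null, "contact": null, "age": 1, "height": 1.5, "nickname": "omega", "enabled": null}

each type pair in Order: writer, then reader
decode (reader v2):
  role := "MID"
  codes := null (not supplied -> null)
  contact := null (not supplied -> null)
  age := 1
  height := 1.5
  nickname := "omega"
  enabled := null (not supplied -> null)
  => decoded: {"role": "MID", "codes": null, "contact": null, "age": 1, "height": 1.5, "nickname": "omega", "enabled": null}
the rest of the Order diff is inert for this question:
  field nickname in record Order: required changed to optional -> changes Order's schema-level verdicts only — the decode of this value is the same
  field height in record Order: required changed to optional -> changes Order's schema-level verdicts only — the decode of this value is the same
  field score in record Geo: required changed to optional -> changes Order's schema-level verdicts only — the decode of this value is the same
  removed field avatar from record Geo (its key 3 joins the reserved list) -> changes Order's schema-level verdicts only — the decode of this value is the same


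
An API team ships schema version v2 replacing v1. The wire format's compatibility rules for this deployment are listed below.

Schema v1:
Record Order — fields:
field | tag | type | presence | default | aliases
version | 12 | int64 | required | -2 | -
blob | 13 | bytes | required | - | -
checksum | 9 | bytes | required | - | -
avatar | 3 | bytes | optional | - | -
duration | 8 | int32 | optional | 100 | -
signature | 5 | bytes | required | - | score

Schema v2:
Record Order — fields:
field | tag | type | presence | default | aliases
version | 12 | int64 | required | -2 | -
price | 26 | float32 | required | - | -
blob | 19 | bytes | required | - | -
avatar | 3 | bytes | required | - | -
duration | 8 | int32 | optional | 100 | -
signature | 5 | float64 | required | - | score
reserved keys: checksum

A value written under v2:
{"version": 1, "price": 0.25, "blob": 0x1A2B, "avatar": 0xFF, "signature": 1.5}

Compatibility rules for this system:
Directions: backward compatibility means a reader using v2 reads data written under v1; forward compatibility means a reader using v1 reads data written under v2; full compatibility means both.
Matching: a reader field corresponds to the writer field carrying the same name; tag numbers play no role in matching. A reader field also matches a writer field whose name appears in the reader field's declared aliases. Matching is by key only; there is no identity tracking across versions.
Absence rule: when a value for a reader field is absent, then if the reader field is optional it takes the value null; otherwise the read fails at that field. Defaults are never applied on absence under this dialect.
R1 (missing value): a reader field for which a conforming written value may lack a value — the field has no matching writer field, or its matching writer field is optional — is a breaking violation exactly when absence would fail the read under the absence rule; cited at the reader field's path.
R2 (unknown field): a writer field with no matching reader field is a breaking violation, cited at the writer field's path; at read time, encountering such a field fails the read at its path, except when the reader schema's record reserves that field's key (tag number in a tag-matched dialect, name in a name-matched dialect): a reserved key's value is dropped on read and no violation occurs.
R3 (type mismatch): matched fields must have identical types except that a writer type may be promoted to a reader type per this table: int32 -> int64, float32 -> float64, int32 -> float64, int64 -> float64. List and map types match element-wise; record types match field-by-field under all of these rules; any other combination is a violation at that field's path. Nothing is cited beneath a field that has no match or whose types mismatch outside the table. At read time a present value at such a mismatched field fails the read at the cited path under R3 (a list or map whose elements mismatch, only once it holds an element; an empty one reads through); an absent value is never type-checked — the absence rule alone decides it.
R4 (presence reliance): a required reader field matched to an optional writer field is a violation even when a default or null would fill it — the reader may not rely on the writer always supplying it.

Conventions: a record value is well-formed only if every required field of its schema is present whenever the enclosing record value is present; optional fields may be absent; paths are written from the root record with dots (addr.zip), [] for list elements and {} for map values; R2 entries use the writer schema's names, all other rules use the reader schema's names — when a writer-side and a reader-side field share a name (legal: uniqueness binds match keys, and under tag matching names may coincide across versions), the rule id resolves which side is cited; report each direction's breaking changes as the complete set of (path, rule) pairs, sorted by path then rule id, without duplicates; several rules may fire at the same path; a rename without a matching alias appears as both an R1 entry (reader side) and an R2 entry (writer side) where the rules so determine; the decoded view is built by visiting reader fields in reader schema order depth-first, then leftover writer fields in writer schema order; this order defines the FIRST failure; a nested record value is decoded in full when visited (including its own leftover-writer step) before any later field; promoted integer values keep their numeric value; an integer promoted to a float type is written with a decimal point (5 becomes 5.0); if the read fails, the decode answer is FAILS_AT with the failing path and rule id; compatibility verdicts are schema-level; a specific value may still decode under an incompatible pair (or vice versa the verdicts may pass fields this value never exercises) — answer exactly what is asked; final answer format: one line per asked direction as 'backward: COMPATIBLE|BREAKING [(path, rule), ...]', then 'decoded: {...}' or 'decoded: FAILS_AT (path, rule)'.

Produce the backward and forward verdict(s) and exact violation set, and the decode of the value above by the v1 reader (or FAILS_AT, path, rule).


backward: BREAKING [(avatar, R1), (avatar, R4), (price, R1), (signature, R3)]; forward: BREAKING [(checksum, R1), (price, R2), (signature, R3)]; decoded: FAILS_AT (checksum, R1)

the writer's type comes first in each Order pair
backward for Order (reader v2, writer v1):
  version: int64 -> int64, writer required; from version
  price: no writer match
  blob: bytes -> bytes, writer required; from blob
  avatar: bytes -> bytes, writer optional; from avatar
  duration: int32 -> int32, writer optional; from duration
  signature: bytes -> float64, writer required; from signature
  writer field checksum has no reader counterpart
  rule R1 violated at avatar
  rule R4 violated at avatar
  rule R1 violated at price
  rule R3 violated at signature
  => backward verdict for Order: BREAKING, 4 violation(s)
forward for Order (reader v1, writer v2):
  version: int64 -> int64, writer required; from version
  blob: bytes -> bytes, writer required; from blob
  checksum: no writer match
  avatar: bytes -> bytes, writer required; from avatar
  duration: int32 -> int32, writer optional; from duration
  signature: float64 -> bytes, writer required; from signature
  writer field price has no reader counterpart
  rule R1 violated at checksum
  rule R2 violated at price
  rule R3 violated at signature
  => forward verdict for Order: BREAKING, 3 violation(s)
decoding the Order value with the v1 reader:
  version := 1
  blob := 0x1A2B
  read fails at checksum under R1 (no fill)
  => FAILS_AT (checksum, R1)


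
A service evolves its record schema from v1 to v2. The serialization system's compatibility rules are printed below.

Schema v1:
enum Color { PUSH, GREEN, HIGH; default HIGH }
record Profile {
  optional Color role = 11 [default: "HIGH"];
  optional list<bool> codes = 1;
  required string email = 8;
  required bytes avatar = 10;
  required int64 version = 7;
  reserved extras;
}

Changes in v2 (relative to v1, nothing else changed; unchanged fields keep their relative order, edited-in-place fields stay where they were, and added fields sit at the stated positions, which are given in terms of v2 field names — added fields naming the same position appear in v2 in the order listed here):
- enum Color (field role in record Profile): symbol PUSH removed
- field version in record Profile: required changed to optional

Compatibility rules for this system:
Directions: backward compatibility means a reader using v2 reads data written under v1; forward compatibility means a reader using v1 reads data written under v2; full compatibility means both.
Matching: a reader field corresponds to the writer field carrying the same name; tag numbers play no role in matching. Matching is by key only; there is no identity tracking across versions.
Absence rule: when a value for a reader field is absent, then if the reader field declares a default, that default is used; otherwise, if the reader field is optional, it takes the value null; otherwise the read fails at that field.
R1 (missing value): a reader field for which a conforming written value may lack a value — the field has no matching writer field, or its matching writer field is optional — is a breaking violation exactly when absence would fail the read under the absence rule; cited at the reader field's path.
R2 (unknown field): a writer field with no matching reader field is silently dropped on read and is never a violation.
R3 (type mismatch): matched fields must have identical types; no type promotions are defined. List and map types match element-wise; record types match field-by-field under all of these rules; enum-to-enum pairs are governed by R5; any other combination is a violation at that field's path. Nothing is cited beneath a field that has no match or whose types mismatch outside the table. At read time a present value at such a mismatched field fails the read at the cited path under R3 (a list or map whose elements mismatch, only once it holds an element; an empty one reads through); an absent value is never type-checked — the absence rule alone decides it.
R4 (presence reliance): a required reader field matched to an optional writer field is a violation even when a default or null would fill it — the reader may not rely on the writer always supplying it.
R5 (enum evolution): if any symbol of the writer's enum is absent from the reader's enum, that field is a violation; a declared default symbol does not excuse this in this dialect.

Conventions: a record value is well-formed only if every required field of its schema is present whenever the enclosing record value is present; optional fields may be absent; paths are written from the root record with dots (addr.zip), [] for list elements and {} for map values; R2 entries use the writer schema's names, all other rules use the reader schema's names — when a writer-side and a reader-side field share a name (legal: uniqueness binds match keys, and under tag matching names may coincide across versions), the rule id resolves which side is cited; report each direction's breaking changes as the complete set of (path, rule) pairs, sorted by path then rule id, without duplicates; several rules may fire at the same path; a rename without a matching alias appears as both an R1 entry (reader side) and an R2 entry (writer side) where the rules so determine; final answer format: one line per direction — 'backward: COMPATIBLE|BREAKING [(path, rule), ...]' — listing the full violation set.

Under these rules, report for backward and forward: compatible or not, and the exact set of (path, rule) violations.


each type pair in Profile: writer, then reader
backward on Profile — v2 reading data written by v1:
  role: paired with writer role (Color -> Color; writer optional)
  codes: paired with writer codes (list<bool> -> list<bool>; writer optional)
  email: paired with writer email (string -> string; writer required)
  avatar: paired with writer avatar (bytes -> bytes; writer required)
  version: paired with writer version (int64 -> int64; writer required)
  violation R5 at role
  backward on Profile therefore BREAKING (1)
forward on Profile — v1 reading data written by v2:
  role: paired with writer role (Color -> Color; writer optional)
  codes: paired with writer codes (list<bool> -> list<bool>; writer optional)
  email: paired with writer email (string -> string; writer required)
  avatar: paired with writer avatar (bytes -> bytes; writer required)
  version: paired with writer version (int64 -> int64; writer optional)
  violation R1 at version
  violation R4 at version
  forward on Profile therefore BREAKING (2)

backward: BREAKING [(role, R5)]; forward: BREAKING [(version, R1), (version, R4)]


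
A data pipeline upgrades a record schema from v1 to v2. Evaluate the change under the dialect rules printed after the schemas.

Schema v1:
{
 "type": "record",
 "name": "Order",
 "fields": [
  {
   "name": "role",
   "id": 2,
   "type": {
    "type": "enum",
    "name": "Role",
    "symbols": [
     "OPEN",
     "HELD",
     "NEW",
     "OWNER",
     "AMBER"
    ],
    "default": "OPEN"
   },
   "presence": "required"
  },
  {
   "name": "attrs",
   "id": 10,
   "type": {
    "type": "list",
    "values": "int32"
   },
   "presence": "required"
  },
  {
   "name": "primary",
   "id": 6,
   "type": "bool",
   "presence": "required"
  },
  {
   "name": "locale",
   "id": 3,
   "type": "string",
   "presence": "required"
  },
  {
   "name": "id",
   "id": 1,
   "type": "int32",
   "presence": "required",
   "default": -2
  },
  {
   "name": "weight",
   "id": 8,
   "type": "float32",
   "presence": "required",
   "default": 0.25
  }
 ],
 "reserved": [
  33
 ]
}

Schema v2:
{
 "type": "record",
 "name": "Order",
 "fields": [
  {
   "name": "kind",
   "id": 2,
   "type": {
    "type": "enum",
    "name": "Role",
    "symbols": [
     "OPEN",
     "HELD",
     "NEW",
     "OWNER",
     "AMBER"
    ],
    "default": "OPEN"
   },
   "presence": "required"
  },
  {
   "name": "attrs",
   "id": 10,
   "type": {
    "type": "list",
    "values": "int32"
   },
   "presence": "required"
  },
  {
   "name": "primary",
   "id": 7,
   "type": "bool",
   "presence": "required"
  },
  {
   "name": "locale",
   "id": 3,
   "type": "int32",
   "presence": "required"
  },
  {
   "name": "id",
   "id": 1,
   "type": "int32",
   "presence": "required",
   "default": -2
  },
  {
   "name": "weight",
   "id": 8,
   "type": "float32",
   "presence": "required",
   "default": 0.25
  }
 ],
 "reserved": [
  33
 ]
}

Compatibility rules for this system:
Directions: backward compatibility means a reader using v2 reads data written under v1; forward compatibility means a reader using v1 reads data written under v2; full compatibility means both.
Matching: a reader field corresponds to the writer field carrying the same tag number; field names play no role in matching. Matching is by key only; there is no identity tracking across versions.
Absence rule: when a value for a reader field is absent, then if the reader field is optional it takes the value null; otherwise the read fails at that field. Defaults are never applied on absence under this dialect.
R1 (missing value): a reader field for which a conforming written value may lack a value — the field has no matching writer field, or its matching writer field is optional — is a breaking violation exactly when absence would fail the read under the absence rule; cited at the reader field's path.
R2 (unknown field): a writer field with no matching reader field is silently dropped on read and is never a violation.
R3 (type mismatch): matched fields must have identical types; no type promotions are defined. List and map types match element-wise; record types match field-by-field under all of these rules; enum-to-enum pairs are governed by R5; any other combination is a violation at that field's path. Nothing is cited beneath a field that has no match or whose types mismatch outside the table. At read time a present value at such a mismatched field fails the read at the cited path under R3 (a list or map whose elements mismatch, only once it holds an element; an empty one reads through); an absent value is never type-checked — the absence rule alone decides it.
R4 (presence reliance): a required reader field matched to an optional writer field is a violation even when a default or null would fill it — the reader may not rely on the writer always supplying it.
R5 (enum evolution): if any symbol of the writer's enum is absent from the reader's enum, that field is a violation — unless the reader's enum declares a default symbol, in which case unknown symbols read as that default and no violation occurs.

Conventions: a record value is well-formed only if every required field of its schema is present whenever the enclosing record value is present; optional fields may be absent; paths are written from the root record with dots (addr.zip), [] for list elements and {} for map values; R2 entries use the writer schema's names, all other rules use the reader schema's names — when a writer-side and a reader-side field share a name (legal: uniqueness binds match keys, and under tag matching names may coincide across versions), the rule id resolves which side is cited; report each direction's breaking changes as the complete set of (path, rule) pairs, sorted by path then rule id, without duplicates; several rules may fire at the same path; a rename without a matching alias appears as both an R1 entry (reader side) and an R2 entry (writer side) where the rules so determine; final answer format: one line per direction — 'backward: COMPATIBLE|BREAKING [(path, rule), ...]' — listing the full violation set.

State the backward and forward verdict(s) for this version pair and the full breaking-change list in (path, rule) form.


backward: BREAKING [(locale, R3), (primary, R1)]; forward: BREAKING [(locale, R3), (primary, R1)]

arrows below run writer -> reader for Order
backward analysis of Order with v2 as reader and v1 as writer:
  kind: paired with writer role (Role -> Role; writer required)
  attrs: paired with writer attrs (list<int32> -> list<int32>; writer required)
  primary: no writer match
  locale: paired with writer locale (string -> int32; writer required)
  id: paired with writer id (int32 -> int32; writer required)
  weight: paired with writer weight (float32 -> float32; writer required)
  primary (writer side), unknown to reader
  R3 fires at locale
  R1 fires at primary
  backward on Order therefore BREAKING (2)
forward analysis of Order with v1 as reader and v2 as writer:
  role: paired with writer kind (Role -> Role; writer required)
  attrs: paired with writer attrs (list<int32> -> list<int32>; writer required)
  primary: no writer match
  locale: paired with writer locale (int32 -> string; writer required)
  id: paired with writer id (int32 -> int32; writer required)
  weight: paired with writer weight (float32 -> float32; writer required)
  primary (writer side), unknown to reader
  R3 fires at locale
  R1 fires at primary
  forward on Order therefore BREAKING (2)


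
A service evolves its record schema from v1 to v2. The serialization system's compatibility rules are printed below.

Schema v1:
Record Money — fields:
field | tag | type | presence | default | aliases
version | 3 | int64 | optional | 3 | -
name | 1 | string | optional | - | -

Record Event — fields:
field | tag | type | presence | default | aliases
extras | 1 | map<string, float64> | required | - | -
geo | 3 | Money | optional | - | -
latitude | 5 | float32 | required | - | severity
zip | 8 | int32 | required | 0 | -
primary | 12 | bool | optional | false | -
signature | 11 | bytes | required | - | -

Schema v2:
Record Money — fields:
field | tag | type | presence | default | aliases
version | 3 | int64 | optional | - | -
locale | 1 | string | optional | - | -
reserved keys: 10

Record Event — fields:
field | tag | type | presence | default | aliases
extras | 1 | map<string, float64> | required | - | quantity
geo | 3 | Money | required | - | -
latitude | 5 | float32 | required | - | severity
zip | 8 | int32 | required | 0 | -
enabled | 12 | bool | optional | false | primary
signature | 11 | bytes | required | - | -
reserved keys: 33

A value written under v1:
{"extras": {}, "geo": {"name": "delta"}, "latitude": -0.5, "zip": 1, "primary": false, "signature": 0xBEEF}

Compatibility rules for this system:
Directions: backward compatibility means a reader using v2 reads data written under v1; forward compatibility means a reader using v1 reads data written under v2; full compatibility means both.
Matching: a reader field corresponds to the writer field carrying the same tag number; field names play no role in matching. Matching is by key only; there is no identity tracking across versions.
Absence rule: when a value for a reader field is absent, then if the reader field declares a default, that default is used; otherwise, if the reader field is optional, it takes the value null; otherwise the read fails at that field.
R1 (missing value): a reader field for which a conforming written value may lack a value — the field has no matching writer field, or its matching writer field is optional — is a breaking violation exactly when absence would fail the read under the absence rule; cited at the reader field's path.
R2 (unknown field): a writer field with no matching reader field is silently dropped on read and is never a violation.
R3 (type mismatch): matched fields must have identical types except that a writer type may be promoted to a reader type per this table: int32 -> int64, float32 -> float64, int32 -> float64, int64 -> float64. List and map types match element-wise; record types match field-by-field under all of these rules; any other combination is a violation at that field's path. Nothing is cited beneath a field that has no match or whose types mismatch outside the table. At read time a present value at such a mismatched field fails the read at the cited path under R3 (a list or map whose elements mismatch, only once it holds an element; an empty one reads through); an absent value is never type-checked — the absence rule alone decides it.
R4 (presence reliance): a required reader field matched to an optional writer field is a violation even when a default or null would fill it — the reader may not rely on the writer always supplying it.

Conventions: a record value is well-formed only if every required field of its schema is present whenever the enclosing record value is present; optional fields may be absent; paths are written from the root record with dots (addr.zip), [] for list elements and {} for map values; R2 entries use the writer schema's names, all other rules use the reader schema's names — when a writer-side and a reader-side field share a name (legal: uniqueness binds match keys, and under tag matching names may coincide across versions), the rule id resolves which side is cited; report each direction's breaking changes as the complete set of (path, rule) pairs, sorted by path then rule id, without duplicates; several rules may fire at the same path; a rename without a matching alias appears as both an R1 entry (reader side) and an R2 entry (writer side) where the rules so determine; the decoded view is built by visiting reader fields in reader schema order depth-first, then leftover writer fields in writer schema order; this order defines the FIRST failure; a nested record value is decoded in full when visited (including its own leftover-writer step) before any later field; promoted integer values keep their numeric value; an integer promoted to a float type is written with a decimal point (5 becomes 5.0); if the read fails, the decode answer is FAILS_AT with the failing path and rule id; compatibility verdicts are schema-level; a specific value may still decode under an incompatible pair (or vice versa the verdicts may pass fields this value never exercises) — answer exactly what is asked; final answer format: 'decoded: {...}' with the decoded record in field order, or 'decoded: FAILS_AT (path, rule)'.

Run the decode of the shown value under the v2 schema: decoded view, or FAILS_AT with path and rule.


decoded: {"extras": {}, "geo": {"version": null, "locale": "delta"}, "latitude": -0.5, "zip": 1, "enabled": false, "signature": 0xBEEF}

in Event below, arrows point writer -> reader
decode walk for Event under reader schema v2:
  extras := {}
  geo.version := null (absent, optional -> null)
  geo.locale := "delta" (from writer name)
  latitude := -0.5
  zip := 1
  enabled := false (from writer primary)
  signature := 0xBEEF
  => decoded: {"extras": {}, "geo": {"version": null, "locale": "delta"}, "latitude": -0.5, "zip": 1, "enabled": false, "signature": 0xBEEF}
diffs on Event not affecting the asked answer:
  field geo in record Event: optional changed to required -> changes Event's schema-level verdicts only — the decode of this value is the same


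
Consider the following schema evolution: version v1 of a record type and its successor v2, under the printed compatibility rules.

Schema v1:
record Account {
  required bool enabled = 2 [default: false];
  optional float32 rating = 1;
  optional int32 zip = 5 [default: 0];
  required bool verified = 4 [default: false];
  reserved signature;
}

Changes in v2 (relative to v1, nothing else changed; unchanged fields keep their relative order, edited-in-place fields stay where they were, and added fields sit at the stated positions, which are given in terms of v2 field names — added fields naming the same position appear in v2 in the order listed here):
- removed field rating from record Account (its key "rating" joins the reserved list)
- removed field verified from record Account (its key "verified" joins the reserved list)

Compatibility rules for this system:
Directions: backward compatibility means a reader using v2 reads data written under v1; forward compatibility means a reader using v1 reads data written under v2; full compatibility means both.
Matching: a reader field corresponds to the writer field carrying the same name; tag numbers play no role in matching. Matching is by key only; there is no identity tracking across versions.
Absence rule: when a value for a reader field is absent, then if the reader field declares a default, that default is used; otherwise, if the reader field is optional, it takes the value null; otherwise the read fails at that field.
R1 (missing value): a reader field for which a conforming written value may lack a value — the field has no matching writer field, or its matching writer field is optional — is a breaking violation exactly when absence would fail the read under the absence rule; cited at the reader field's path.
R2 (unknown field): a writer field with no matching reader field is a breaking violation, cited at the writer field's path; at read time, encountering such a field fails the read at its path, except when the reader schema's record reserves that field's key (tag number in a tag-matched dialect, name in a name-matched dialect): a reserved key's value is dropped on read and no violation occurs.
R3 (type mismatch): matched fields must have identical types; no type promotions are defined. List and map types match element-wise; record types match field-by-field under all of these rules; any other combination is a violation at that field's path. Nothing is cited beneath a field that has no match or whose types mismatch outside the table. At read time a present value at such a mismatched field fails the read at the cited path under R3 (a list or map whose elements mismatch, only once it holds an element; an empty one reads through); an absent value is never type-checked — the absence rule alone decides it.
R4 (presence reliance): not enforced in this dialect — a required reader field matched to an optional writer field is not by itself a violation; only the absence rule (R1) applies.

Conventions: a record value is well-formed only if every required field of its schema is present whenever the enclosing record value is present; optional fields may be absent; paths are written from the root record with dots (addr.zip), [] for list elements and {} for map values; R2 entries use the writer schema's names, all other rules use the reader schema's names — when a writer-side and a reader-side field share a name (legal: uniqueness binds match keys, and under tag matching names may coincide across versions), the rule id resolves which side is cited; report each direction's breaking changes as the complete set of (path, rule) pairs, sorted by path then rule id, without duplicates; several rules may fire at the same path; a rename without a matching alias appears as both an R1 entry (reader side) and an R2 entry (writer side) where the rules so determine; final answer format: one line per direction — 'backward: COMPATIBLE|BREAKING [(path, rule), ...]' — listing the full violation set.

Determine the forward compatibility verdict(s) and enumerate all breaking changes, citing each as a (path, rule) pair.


forward: COMPATIBLE []

each type pair in Account: writer, then reader
forward for Account (reader v1, writer v2):
  enabled <- enabled (bool -> bool, writer required)
  rating: no writer-side match
  zip <- zip (int32 -> int32, writer optional)
  verified: no writer-side match
  => forward verdict for Account: COMPATIBLE, no violations
diffs on Account not affecting the asked answer:
  removed field rating from record Account (its key "rating" joins the reserved list) -> inert for the asked Account verdict: nothing fires
  removed field verified from record Account (its key "verified" joins the reserved list) -> inert for the asked Account verdict: nothing fires


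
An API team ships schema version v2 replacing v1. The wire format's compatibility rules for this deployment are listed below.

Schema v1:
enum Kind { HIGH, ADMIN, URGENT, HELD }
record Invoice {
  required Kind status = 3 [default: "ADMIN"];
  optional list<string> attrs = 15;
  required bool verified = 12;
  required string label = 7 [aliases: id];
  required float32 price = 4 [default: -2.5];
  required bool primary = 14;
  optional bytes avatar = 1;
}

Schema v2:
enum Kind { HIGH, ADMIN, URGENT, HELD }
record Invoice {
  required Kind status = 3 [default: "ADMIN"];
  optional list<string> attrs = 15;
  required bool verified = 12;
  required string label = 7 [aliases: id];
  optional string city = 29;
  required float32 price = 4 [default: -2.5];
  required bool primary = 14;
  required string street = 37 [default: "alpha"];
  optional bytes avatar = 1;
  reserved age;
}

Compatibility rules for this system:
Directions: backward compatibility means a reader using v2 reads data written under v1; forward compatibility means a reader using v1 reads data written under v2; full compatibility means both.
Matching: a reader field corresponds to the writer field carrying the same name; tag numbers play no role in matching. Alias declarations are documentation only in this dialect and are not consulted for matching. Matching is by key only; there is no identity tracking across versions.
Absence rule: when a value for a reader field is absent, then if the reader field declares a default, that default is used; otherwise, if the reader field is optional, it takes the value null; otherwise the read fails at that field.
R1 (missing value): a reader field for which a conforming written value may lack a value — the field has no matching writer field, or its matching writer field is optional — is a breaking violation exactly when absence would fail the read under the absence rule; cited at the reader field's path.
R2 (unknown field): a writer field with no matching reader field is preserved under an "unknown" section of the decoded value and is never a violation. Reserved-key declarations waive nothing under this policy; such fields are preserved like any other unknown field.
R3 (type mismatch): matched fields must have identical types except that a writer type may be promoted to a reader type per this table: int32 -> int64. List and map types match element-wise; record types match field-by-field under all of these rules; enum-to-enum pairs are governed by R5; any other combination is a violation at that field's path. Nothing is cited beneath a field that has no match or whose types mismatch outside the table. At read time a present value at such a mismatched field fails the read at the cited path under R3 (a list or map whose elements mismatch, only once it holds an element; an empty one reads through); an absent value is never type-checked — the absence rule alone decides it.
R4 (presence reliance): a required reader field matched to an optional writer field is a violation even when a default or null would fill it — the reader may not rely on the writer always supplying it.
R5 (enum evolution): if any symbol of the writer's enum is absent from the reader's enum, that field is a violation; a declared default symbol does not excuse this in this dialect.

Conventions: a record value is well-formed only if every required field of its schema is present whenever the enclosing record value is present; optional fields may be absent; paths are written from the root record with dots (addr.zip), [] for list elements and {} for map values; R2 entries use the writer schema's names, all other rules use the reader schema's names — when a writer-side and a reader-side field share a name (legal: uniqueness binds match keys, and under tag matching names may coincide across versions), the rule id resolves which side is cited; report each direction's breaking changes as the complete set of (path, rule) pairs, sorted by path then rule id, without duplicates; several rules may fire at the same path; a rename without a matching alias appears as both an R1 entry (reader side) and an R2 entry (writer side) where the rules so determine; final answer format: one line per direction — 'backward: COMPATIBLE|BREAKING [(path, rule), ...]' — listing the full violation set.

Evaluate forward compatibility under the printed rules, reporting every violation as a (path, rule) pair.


forward: COMPATIBLE []

in Invoice below, arrows point writer -> reader
forward analysis of Invoice with v1 as reader and v2 as writer:
  Kind -> Kind, writer required: status aligns to status
  list<string> -> list<string>, writer optional: attrs aligns to attrs
  bool -> bool, writer required: verified aligns to verified
  string -> string, writer required: label aligns to label
  float32 -> float32, writer required: price aligns to price
  bool -> bool, writer required: primary aligns to primary
  bytes -> bytes, writer optional: avatar aligns to avatar
  writer field city has no reader counterpart
  writer field street has no reader counterpart
  => forward: COMPATIBLE
remaining Invoice differences; none change what is asked:
  added field city to record Invoice: optional string, tag 29 (in v2 it sits immediately before price) -> triggers nothing under Invoice's printed rules — same verdict
  added field street to record Invoice: required string, tag 37, default "alpha" (in v2 it sits immediately before avatar) -> triggers nothing under Invoice's printed rules — same verdict
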